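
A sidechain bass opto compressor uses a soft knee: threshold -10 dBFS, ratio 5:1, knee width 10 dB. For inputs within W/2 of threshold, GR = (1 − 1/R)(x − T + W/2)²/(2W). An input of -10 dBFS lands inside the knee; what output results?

x − T + W/2 = -10 − (-10) + 5 = 5.
GR = (1 − 1/5) × 5² / 20 = 0.8 × 25 / 20 = 1 dB.
Output = -10 − 1 = -11 dBFS.

-11 dBFS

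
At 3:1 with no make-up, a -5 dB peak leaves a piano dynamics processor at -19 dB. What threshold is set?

-26 dB

Input is 21 dB above T (since output overshoot × R = input overshoot: (-19 − T)·3 = -5 − T gives T = -26 dB).
Check: -26 + (-5 − (-26))/3 = -26 + 7 = -19 dB. ✓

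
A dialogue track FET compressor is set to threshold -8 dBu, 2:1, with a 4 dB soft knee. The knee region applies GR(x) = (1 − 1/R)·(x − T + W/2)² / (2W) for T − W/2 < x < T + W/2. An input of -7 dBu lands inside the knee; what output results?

x − T + W/2 = -7 − (-8) + 2 = 3.
GR = (1 − 1/2) × 3² / 8 = 0.5 × 9 / 8 = 0.5625 dB.
Output = -7 − 0.5625 = -7.5625 dBu.

-7.5625 dBu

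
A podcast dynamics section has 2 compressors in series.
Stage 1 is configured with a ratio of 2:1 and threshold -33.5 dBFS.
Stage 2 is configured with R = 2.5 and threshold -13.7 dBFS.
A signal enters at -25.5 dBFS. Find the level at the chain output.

-29.5 dBFS

Stage 1: 8 dB above -33.5 dBFS, reduced 2:1 to 4 dB above → -29.5 dBFS.
Stage 2: -29.5 dBFS ≤ -13.7 dBFS, so stage 2 doesn't engage; output -29.5 dBFS.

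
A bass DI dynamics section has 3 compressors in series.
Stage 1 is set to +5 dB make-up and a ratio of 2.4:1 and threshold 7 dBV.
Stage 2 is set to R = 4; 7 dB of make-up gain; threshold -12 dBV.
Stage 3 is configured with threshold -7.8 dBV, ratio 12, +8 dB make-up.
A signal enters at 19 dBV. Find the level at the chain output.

Stage 1: 12 dB above 7 dBV, reduced 2.4:1 to 5 dB above → 12 dBV; +5 dB make-up → 17 dBV.
Stage 2: 29 dB above -12 dBV, reduced 4:1 to 7.25 dB above → -4.75 dBV; +7 dB make-up → 2.25 dBV.
Stage 3: 2.25 dBV is 10.05 dB over -7.8 dBV; at 12:1 that becomes 0.8375 dB over, giving -6.9625 dBV; +8 dB make-up → 1.0375 dBV.

1.0375 dBV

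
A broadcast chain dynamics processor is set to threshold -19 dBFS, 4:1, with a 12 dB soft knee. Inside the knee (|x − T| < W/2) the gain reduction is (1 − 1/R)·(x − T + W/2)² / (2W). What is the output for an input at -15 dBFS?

x − T + W/2 = -15 − (-19) + 6 = 10.
GR = (1 − 1/4) × 10² / 24 = 0.75 × 100 / 24 = 3.125 dB.
Output = -15 − 3.125 = -18.125 dBFS.

-18.125 dBFS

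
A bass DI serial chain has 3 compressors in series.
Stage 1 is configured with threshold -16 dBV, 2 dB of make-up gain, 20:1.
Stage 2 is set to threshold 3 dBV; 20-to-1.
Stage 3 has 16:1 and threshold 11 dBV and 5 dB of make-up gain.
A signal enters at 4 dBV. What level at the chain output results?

-8 dBV

Stage 1: 20 dB above -16 dBV, reduced 20:1 to 1 dB above → -15 dBV; +2 dB make-up → -13 dBV.
Stage 2: -13 dBV ≤ 3 dBV, so stage 2 doesn't engage; output -13 dBV.
Stage 3: -13 dBV ≤ 11 dBV, so stage 3 doesn't engage; make-up brings it to -8 dBV.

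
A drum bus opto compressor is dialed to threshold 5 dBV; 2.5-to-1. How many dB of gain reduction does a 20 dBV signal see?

9 dB

The signal is 15 dB above threshold.
A 2.5:1 ratio leaves 6 dB of that excess.
So the signal is attenuated by 15 − 6 = 9 dB.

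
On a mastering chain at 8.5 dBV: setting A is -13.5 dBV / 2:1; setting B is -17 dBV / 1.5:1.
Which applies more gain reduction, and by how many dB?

A, by 2.5 dB

A: overshoot 22 dB → output overshoot 11 dB → GR 11 dB.
B: overshoot 25.5 dB → output overshoot 17 dB → GR 8.5 dB.
A reduces 2.5 dB more.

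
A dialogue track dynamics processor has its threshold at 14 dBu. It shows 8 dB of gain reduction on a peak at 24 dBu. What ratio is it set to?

5:1

Input overshoot = 24 − 14 = 10 dB.
Output overshoot = 10 − 8 = 2 dB.
Ratio = input overshoot / output overshoot = 10 / 2 = 5.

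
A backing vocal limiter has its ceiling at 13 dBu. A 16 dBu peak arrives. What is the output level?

A brickwall limiter is an ∞:1 compressor: any input above the ceiling is clamped to 13 dBu.

13 dBu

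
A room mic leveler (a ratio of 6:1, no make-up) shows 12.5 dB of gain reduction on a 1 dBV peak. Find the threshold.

-14 dBV

Gain reduction = 1 − (-11.5) = 12.5 dB; output overshoot = GR / (R − 1) = 12.5 / 5 = 2.5 dB.
Threshold = output − output overshoot = -11.5 − 2.5 = -14 dBV.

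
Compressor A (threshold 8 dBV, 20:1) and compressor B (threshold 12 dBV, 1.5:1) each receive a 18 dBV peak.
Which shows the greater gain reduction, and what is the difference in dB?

A: 10 dB over, compressed to 0.5 dB over, so 9.5 dB of GR.
B: 6 dB over, compressed to 4 dB over, so 2 dB of GR.
A applies 7.5 dB more gain reduction.

A, by 7.5 dB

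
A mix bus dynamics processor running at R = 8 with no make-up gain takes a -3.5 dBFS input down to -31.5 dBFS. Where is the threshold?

Let T be the threshold. Output overshoot = (input overshoot)/R, so -31.5 − T = (-3.5 − T)/8.
8·(-31.5 − T) = -3.5 − T → 7·T = -252 − (-3.5) = -248.5.
T = -248.5/7 = -35.5 dBFS.

-35.5 dBFS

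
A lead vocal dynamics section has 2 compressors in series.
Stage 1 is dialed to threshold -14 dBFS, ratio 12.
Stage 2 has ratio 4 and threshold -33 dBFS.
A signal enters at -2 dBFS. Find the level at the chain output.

-28 dBFS

Stage 1: -2 dBFS is 12 dB over -14 dBFS; at 12:1 that becomes 1 dB over, giving -13 dBFS.
Stage 2: 20 dB above -33 dBFS, reduced 4:1 to 5 dB above → -28 dBFS.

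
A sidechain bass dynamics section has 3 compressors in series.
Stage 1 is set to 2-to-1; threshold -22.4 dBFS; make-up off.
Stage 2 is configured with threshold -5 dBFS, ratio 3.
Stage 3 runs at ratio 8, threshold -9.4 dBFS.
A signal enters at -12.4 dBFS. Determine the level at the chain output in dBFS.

-17.4 dBFS

Stage 1: 10 dB above -22.4 dBFS, reduced 2:1 to 5 dB above → -17.4 dBFS.
Stage 2: -17.4 dBFS ≤ -5 dBFS, so stage 2 doesn't engage; output -17.4 dBFS.
Stage 3: -17.4 dBFS is at or below the -9.4 dBFS threshold — no compression; output -17.4 dBFS.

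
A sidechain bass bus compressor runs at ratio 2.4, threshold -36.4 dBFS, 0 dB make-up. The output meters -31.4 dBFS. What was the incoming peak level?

-24.4 dBFS

That's 5 dB above the -36.4 dBFS threshold.
Before 2.4:1 compression the overshoot was 5 × 2.4 = 12 dB, so input = -36.4 + 12 = -24.4 dBFS.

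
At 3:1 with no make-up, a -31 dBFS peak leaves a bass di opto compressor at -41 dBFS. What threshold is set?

-46 dBFS

Input is 15 dB above T (since output overshoot × R = input overshoot: (-41 − T)·3 = -31 − T gives T = -46 dBFS).
Check: -46 + (-31 − (-46))/3 = -46 + 5 = -41 dBFS. ✓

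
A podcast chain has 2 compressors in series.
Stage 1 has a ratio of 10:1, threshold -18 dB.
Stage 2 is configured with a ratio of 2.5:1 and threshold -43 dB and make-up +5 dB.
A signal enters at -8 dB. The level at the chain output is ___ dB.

-27.6 dB

Stage 1: overshoot 10 dB → 10/10 = 1 dB → -17 dB.
Stage 2: 26 dB above -43 dB, reduced 2.5:1 to 10.4 dB above → -32.6 dB; +5 dB make-up → -27.6 dB.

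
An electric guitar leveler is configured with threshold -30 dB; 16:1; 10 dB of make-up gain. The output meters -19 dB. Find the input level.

Stripping the +10 dB make-up gives -29 dB at the gain stage.
Post-compression overshoot = -29 − (-30) = 1 dB.
Undo the ratio: input overshoot = 1 × 16 = 16 dB, giving input = -14 dB.

-14 dB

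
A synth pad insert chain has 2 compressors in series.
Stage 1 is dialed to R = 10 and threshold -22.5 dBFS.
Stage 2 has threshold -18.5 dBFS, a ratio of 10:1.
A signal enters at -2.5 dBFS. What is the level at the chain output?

-20.5 dBFS

Stage 1: overshoot 20 dB → 20/10 = 2 dB → -20.5 dBFS.
Stage 2: -20.5 dBFS is at or below the -18.5 dBFS threshold — no compression; output -20.5 dBFS.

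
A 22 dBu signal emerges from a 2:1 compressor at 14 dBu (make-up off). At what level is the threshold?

6 dBu

Let T be the threshold. Output overshoot = (input overshoot)/R, so 14 − T = (22 − T)/2.
2·(14 − T) = 22 − T → 1·T = 28 − 22 = 6.
T = 6/1 = 6 dBu.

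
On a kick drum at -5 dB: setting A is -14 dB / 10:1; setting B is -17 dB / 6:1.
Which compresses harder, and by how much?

A: 9 dB over, compressed to 0.9 dB over, so 8.1 dB of GR.
B: 12 dB over, compressed to 2 dB over, so 10 dB of GR.
Difference: 1.9 dB in favour of B.

B, by 1.9 dB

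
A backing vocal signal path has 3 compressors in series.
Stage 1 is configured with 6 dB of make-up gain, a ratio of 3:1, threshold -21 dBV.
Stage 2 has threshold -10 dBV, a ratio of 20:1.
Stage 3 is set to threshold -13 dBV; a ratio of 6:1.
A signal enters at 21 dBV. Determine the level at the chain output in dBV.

Stage 1: 21 dBV is 42 dB over -21 dBV; at 3:1 that becomes 14 dB over, giving -7 dBV; +6 dB make-up → -1 dBV.
Stage 2: 9 dB above -10 dBV, reduced 20:1 to 0.45 dB above → -9.55 dBV.
Stage 3: -9.55 dBV is 3.45 dB over -13 dBV; at 6:1 that becomes 0.575 dB over, giving -12.425 dBV.

-12.425 dBV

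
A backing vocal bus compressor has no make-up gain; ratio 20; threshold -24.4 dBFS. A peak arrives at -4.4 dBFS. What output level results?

-4.4 dBFS sits 20 dB over threshold.
20:1 compression reduces that to 20/20 = 1 dB over.
That puts the output at -23.4 dBFS.

-23.4 dBFS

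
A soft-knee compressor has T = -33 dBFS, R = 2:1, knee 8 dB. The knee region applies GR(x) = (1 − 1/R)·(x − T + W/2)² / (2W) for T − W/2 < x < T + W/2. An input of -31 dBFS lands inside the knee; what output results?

-32.125 dBFS

x − T + W/2 = -31 − (-33) + 4 = 6.
GR = (1 − 1/2) × 6² / 16 = 0.5 × 36 / 16 = 1.125 dB.
Output = -31 − 1.125 = -32.125 dBFS.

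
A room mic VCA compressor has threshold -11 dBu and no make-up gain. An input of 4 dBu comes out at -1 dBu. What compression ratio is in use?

1.5:1

Input overshoot = 4 − (-11) = 15 dB; output overshoot = -1 − (-11) = 10 dB.
Ratio = 15 / 10 = 1.5.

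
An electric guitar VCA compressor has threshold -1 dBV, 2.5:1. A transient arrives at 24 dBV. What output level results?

24 dBV sits 25 dB over threshold.
The 25 dB excess becomes 10 dB after 2.5:1 reduction.
So the level is -1 + 10 = 9 dBV.

9 dBV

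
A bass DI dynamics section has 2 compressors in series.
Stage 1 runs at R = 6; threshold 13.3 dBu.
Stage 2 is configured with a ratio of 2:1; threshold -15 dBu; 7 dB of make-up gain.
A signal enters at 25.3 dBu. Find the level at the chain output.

7.15 dBu

Stage 1: 25.3 dBu is 12 dB over 13.3 dBu; at 6:1 that becomes 2 dB over, giving 15.3 dBu.
Stage 2: 30.3 dB above -15 dBu, reduced 2:1 to 15.15 dB above → 0.15 dBu; +7 dB make-up → 7.15 dBu.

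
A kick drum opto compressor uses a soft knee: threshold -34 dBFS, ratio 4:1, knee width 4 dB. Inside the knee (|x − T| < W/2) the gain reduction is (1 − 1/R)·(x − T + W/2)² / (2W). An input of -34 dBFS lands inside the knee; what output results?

-34.375 dBFS

x − T + W/2 = -34 − (-34) + 2 = 2.
GR = (1 − 1/4) × 2² / 8 = 0.75 × 4 / 8 = 0.375 dB.
Output = -34 − 0.375 = -34.375 dBFS.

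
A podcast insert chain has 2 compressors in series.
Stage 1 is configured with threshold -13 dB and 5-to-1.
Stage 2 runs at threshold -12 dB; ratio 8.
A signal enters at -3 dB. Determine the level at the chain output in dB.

Stage 1: 10 dB above -13 dB, reduced 5:1 to 2 dB above → -11 dB.
Stage 2: -11 dB is 1 dB over -12 dB; at 8:1 that becomes 0.125 dB over, giving -11.875 dB.

-11.875 dB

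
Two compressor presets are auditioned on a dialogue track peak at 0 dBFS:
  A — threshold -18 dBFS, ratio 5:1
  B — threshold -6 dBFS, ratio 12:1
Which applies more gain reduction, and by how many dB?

A: GR = 18 − 18/5 = 14.4 dB.
B: GR = 6 − 6/12 = 5.5 dB.
Difference: 8.9 dB in favour of A.

A, by 8.9 dB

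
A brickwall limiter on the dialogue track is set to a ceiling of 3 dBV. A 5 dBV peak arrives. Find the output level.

At ∞:1, everything above 3 dBV is held at the ceiling.

3 dBV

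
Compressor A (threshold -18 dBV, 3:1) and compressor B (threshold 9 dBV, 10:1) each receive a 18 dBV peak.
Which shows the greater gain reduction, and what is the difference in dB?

A: GR = 36 − 36/3 = 24 dB.
B: GR = 9 − 9/10 = 8.1 dB.
A applies 15.9 dB more gain reduction.

A, by 15.9 dB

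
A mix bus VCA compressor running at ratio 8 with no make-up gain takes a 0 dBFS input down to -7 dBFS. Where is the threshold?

-8 dBFS

Input is 8 dB above T (since output overshoot × R = input overshoot: (-7 − T)·8 = 0 − T gives T = -8 dBFS).
Check: -8 + (0 − (-8))/8 = -8 + 1 = -7 dBFS. ✓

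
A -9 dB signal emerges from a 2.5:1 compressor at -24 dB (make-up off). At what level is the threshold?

Input is 25 dB above T (since output overshoot × R = input overshoot: (-24 − T)·2.5 = -9 − T gives T = -34 dB).
Check: -34 + (-9 − (-34))/2.5 = -34 + 10 = -24 dB. ✓

-34 dB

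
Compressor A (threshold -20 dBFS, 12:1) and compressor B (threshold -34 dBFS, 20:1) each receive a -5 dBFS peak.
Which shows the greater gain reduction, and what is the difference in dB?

B, by 13.8 dB

A: GR = 15 − 15/12 = 13.75 dB.
B: GR = 29 − 29/20 = 27.55 dB.
B reduces 13.8 dB more.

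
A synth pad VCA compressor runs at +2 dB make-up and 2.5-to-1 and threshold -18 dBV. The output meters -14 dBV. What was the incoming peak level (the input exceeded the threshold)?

Remove make-up: -14 − 2 = -16 dBV.
The compressed level sits -16 − (-18) = 2 dB over threshold.
Undo the ratio: input overshoot = 2 × 2.5 = 5 dB, giving input = -13 dBV.

-13 dBV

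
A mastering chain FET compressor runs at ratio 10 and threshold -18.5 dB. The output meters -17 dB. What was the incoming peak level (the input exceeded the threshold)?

Post-compression overshoot = -17 − (-18.5) = 1.5 dB.
Before 10:1 compression the overshoot was 1.5 × 10 = 15 dB, so input = -18.5 + 15 = -3.5 dB.

-3.5 dB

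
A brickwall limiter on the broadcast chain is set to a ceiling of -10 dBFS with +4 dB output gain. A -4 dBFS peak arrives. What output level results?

The limiter clamps the peak to its -10 dBFS ceiling.
Output gain then adds 4 dB: -10 + 4 = -6 dBFS.

-6 dBFS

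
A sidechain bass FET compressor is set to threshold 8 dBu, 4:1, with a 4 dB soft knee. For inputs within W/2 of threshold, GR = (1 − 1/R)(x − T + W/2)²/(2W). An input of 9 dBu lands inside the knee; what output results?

x − T + W/2 = 9 − 8 + 2 = 3.
GR = (1 − 1/4) × 3² / 8 = 0.75 × 9 / 8 = 0.84375 dB.
Output = 9 − 0.84375 = 8.15625 dBu.

8.15625 dBu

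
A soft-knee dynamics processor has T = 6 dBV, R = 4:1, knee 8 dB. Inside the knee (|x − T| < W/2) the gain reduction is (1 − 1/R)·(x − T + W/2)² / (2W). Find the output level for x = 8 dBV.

x − T + W/2 = 8 − 6 + 4 = 6.
GR = (1 − 1/4) × 6² / 16 = 0.75 × 36 / 16 = 1.6875 dB.
Output = 8 − 1.6875 = 6.3125 dBV.

6.3125 dBV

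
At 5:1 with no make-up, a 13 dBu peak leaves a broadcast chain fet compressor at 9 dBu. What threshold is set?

Gain reduction = 13 − 9 = 4 dB; output overshoot = GR / (R − 1) = 4 / 4 = 1 dB.
Threshold = output − output overshoot = 9 − 1 = 8 dBu.

8 dBu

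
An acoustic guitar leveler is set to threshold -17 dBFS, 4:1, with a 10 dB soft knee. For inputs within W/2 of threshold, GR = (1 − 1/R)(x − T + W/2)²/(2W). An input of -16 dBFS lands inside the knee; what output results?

x − T + W/2 = -16 − (-17) + 5 = 6.
GR = (1 − 1/4) × 6² / 20 = 0.75 × 36 / 20 = 1.35 dB.
Output = -16 − 1.35 = -17.35 dBFS.

-17.35 dBFS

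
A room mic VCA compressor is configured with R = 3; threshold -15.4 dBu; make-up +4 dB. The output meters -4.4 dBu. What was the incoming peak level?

Stripping the +4 dB make-up gives -8.4 dBu at the gain stage.
Post-compression overshoot = -8.4 − (-15.4) = 7 dB.
Input overshoot = R × output overshoot = 21 dB → input = -15.4 + 21 = 5.6 dBu.

5.6 dBu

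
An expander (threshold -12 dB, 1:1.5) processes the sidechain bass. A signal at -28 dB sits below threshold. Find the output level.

Undershoot = (-12) − (-28) = 16 dB.
At 1:1.5, that expands to 24 dB under threshold.
Output = -12 − 24 = -36 dB.

-36 dB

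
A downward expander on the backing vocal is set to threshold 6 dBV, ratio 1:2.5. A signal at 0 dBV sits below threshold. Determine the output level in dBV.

-9 dBV

Undershoot = 6 − 0 = 6 dB.
At 1:2.5, that expands to 15 dB under threshold.
Output = 6 − 15 = -9 dBV.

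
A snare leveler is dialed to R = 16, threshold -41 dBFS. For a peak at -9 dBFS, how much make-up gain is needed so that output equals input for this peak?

30 dB

The peak compresses to -41 + 32/16 = -39 dBFS.
To reach -9 dBFS requires -9 − (-39) = 30 dB of make-up.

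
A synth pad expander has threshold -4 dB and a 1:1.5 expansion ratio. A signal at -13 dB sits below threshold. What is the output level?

Below threshold, a 1:1.5 expander applies gain = (1.5−1)×(T − x) of attenuation.
(1.5−1) × 9 = 4.5 dB, so output = -13 − 4.5 = -17.5 dB.

-17.5 dB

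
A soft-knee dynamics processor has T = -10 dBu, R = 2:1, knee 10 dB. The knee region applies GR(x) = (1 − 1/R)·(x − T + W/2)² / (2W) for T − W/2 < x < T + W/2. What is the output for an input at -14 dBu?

x − T + W/2 = -14 − (-10) + 5 = 1.
GR = (1 − 1/2) × 1² / 20 = 0.5 × 1 / 20 = 0.025 dB.
Output = -14 − 0.025 = -14.025 dBu.

-14.025 dBu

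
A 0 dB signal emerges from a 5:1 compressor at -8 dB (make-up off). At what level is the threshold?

-10 dB

Let T be the threshold. Output overshoot = (input overshoot)/R, so -8 − T = (0 − T)/5.
5·(-8 − T) = 0 − T → 4·T = -40 − 0 = -40.
T = -40/4 = -10 dB.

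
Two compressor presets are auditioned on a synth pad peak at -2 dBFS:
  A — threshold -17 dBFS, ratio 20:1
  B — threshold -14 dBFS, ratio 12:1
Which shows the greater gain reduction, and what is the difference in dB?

A, by 3.25 dB

A: GR = 15 − 15/20 = 14.25 dB.
B: GR = 12 − 12/12 = 11 dB.
A applies 3.25 dB more gain reduction.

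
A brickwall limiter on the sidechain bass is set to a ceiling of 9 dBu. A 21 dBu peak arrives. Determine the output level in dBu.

The limiter clamps the peak to its 9 dBu ceiling.

9 dBu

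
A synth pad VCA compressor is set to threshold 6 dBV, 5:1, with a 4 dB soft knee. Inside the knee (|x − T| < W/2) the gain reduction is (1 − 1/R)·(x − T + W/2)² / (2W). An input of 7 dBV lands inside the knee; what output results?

6.1 dBV

x − T + W/2 = 7 − 6 + 2 = 3.
GR = (1 − 1/5) × 3² / 8 = 0.8 × 9 / 8 = 0.9 dB.
Output = 7 − 0.9 = 6.1 dBV.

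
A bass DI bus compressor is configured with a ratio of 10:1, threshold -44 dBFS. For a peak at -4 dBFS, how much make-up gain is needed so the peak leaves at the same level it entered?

36 dB

Overshoot 40 dB → 40/10 = 4 dB after compression, so the compressed level is -44 + 4 = -40 dBFS.
Make-up = target − compressed = -4 − (-40) = 36 dB.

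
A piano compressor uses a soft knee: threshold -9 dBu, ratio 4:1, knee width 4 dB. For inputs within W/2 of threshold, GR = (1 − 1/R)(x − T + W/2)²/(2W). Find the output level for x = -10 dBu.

x − T + W/2 = -10 − (-9) + 2 = 1.
GR = (1 − 1/4) × 1² / 8 = 0.75 × 1 / 8 = 0.09375 dB.
Output = -10 − 0.09375 = -10.09375 dBu.

-10.09375 dBu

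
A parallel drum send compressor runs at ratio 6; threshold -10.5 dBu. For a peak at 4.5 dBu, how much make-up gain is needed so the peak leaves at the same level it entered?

12.5 dB

Overshoot 15 dB → 15/6 = 2.5 dB after compression, so the compressed level is -10.5 + 2.5 = -8 dBu.
Make-up = target − compressed = 4.5 − (-8) = 12.5 dB.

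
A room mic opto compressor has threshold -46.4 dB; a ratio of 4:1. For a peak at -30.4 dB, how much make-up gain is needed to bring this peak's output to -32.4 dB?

10 dB

The peak compresses to -46.4 + 16/4 = -42.4 dB.
To reach -32.4 dB requires -32.4 − (-42.4) = 10 dB of make-up.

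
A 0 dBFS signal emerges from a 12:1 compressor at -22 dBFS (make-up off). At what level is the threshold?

-24 dBFS

Gain reduction = 0 − (-22) = 22 dB; output overshoot = GR / (R − 1) = 22 / 11 = 2 dB.
Threshold = output − output overshoot = -22 − 2 = -24 dBFS.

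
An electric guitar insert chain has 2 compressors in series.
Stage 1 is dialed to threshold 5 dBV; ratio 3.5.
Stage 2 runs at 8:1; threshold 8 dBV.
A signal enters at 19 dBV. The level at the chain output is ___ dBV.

8.125 dBV

Stage 1: 19 dBV is 14 dB over 5 dBV; at 3.5:1 that becomes 4 dB over, giving 9 dBV.
Stage 2: 1 dB above 8 dBV, reduced 8:1 to 0.125 dB above → 8.125 dBV.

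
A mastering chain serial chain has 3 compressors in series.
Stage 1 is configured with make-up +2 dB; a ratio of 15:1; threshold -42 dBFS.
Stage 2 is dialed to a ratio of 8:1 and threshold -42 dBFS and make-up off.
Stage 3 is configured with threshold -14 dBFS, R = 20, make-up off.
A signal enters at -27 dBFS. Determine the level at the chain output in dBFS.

-41.625 dBFS

Stage 1: 15 dB above -42 dBFS, reduced 15:1 to 1 dB above → -41 dBFS; +2 dB make-up → -39 dBFS.
Stage 2: -39 dBFS is 3 dB over -42 dBFS; at 8:1 that becomes 0.375 dB over, giving -41.625 dBFS.
Stage 3: -41.625 dBFS is at or below the -14 dBFS threshold — no compression; output -41.625 dBFS.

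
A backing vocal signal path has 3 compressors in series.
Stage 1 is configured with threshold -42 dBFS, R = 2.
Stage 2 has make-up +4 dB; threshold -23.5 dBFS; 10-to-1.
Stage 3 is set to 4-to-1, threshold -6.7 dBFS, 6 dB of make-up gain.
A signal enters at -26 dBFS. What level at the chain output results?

-24 dBFS

Stage 1: 16 dB above -42 dBFS, reduced 2:1 to 8 dB above → -34 dBFS.
Stage 2: below threshold (-34 ≤ -23.5); passes unchanged; make-up brings it to -30 dBFS.
Stage 3: -30 dBFS is at or below the -6.7 dBFS threshold — no compression; make-up brings it to -24 dBFS.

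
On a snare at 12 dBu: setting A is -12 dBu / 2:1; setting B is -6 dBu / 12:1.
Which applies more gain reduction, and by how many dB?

A: overshoot 24 dB → output overshoot 12 dB → GR 12 dB.
B: overshoot 18 dB → output overshoot 1.5 dB → GR 16.5 dB.
Difference: 4.5 dB in favour of B.

B, by 4.5 dB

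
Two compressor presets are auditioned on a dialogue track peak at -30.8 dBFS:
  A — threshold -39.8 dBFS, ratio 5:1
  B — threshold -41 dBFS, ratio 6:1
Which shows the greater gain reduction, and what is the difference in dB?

B, by 1.3 dB

A: 9 dB over, compressed to 1.8 dB over, so 7.2 dB of GR.
B: 10.2 dB over, compressed to 1.7 dB over, so 8.5 dB of GR.
B reduces 1.3 dB more.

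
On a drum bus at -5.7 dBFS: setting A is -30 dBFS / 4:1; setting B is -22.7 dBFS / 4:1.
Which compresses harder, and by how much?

A, by 5.475 dB

A: 24.3 dB over, compressed to 6.075 dB over, so 18.225 dB of GR.
B: 17 dB over, compressed to 4.25 dB over, so 12.75 dB of GR.
A reduces 5.475 dB more.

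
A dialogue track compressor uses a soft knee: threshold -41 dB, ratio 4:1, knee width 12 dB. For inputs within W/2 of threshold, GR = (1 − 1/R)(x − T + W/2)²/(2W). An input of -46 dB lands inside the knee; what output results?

-46.03125 dB

x − T + W/2 = -46 − (-41) + 6 = 1.
GR = (1 − 1/4) × 1² / 24 = 0.75 × 1 / 24 = 0.03125 dB.
Output = -46 − 0.03125 = -46.03125 dB.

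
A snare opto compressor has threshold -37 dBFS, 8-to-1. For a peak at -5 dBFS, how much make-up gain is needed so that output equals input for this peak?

28 dB

Overshoot 32 dB → 32/8 = 4 dB after compression, so the compressed level is -37 + 4 = -33 dBFS.
Make-up = target − compressed = -5 − (-33) = 28 dB.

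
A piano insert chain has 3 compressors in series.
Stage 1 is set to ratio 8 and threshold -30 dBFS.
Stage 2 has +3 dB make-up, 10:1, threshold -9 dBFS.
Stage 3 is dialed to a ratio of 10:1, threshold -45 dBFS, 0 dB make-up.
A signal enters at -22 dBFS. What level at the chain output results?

Stage 1: overshoot 8 dB → 8/8 = 1 dB → -29 dBFS.
Stage 2: below threshold (-29 ≤ -9); passes unchanged; make-up brings it to -26 dBFS.
Stage 3: -26 dBFS is 19 dB over -45 dBFS; at 10:1 that becomes 1.9 dB over, giving -43.1 dBFS.

-43.1 dBFS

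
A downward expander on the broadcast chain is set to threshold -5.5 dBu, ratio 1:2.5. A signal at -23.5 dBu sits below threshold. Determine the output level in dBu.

-50.5 dBu

The input is 18 dB below the -5.5 dBu threshold.
A 1:2.5 expander multiplies undershoot by 2.5: 18 × 2.5 = 45 dB below threshold.
Output = -5.5 − 45 = -50.5 dBu.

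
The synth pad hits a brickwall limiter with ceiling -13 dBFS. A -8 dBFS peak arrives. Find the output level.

-13 dBFS

At ∞:1, everything above -13 dBFS is held at the ceiling.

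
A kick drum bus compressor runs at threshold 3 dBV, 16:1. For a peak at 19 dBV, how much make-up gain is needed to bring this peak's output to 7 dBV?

The peak compresses to 3 + 16/16 = 4 dBV.
To reach 7 dBV requires 7 − 4 = 3 dB of make-up.

3 dB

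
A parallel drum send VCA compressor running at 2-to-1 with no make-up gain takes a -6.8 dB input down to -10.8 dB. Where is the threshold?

Gain reduction = -6.8 − (-10.8) = 4 dB; output overshoot = GR / (R − 1) = 4 / 1 = 4 dB.
Threshold = output − output overshoot = -10.8 − 4 = -14.8 dB.

-14.8 dB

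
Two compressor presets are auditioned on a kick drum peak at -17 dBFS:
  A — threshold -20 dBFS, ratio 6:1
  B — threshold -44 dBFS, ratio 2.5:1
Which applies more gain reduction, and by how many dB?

B, by 13.7 dB

A: 3 dB over, compressed to 0.5 dB over, so 2.5 dB of GR.
B: 27 dB over, compressed to 10.8 dB over, so 16.2 dB of GR.
B reduces 13.7 dB more.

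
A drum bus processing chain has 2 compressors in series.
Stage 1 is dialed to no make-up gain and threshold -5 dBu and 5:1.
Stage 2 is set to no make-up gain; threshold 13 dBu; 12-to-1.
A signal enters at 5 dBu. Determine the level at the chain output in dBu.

-3 dBu

Stage 1: 10 dB above -5 dBu, reduced 5:1 to 2 dB above → -3 dBu.
Stage 2: -3 dBu is at or below the 13 dBu threshold — no compression; output -3 dBu.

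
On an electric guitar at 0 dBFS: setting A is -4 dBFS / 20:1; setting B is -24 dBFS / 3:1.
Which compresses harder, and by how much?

B, by 12.2 dB

A: 4 dB over, compressed to 0.2 dB over, so 3.8 dB of GR.
B: 24 dB over, compressed to 8 dB over, so 16 dB of GR.
B applies 12.2 dB more gain reduction.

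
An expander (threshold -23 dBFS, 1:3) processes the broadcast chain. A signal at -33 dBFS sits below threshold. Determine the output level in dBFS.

-53 dBFS

Below threshold, a 1:3 expander applies gain = (3−1)×(T − x) of attenuation.
(3−1) × 10 = 20 dB, so output = -33 − 20 = -53 dBFS.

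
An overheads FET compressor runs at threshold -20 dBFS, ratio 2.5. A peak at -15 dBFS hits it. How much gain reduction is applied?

3 dB

-15 dBFS exceeds the threshold by 5 dB.
A 2.5:1 ratio leaves 2 dB of that excess.
So the signal is attenuated by 5 − 2 = 3 dB.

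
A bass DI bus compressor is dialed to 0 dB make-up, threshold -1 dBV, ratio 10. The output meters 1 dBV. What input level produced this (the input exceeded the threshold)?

19 dBV

The compressed level sits 1 − (-1) = 2 dB over threshold.
Undo the ratio: input overshoot = 2 × 10 = 20 dB, giving input = 19 dBV.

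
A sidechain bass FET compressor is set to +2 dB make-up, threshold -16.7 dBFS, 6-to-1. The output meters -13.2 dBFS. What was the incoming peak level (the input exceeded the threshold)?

-7.7 dBFS

Remove make-up: -13.2 − 2 = -15.2 dBFS.
Post-compression overshoot = -15.2 − (-16.7) = 1.5 dB.
Before 6:1 compression the overshoot was 1.5 × 6 = 9 dB, so input = -16.7 + 9 = -7.7 dBFS.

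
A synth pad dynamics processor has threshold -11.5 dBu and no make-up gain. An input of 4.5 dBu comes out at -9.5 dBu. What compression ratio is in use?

Input overshoot = 4.5 − (-11.5) = 16 dB; output overshoot = -9.5 − (-11.5) = 2 dB.
Ratio = 16 / 2 = 8.

8:1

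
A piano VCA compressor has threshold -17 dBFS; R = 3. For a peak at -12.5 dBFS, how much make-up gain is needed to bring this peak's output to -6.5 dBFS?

Without make-up, output = threshold + overshoot/3 = -17 + 1.5 = -15.5 dBFS.
Gap to target: 9 dB.

9 dB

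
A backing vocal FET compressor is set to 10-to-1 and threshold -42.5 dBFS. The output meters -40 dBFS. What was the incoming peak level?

-17.5 dBFS

The compressed level sits -40 − (-42.5) = 2.5 dB over threshold.
Before 10:1 compression the overshoot was 2.5 × 10 = 25 dB, so input = -42.5 + 25 = -17.5 dBFS.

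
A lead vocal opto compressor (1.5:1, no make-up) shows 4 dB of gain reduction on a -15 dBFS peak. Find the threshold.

-27 dBFS

Let T be the threshold. Output overshoot = (input overshoot)/R, so -19 − T = (-15 − T)/1.5.
1.5·(-19 − T) = -15 − T → 0.5·T = -28.5 − (-15) = -13.5.
T = -13.5/0.5 = -27 dBFS.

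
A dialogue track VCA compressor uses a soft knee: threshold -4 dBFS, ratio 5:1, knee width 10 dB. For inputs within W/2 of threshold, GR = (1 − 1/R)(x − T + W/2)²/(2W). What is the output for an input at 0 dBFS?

-3.24 dBFS

x − T + W/2 = 0 − (-4) + 5 = 9.
GR = (1 − 1/5) × 9² / 20 = 0.8 × 81 / 20 = 3.24 dB.
Output = 0 − 3.24 = -3.24 dBFS.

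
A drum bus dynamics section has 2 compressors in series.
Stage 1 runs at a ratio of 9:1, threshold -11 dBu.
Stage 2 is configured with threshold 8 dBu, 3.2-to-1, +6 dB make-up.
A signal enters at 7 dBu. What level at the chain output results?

Stage 1: overshoot 18 dB → 18/9 = 2 dB → -9 dBu.
Stage 2: below threshold (-9 ≤ 8); passes unchanged; make-up brings it to -3 dBu.

-3 dBu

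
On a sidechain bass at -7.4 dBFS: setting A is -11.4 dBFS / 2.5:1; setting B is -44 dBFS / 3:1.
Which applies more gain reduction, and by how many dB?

A: 4 dB over, compressed to 1.6 dB over, so 2.4 dB of GR.
B: 36.6 dB over, compressed to 12.2 dB over, so 24.4 dB of GR.
B applies 22 dB more gain reduction.

B, by 22 dB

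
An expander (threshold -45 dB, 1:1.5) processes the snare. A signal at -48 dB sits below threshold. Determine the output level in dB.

-49.5 dB

The input is 3 dB below the -45 dB threshold.
A 1:1.5 expander multiplies undershoot by 1.5: 3 × 1.5 = 4.5 dB below threshold.
Output = -45 − 4.5 = -49.5 dB.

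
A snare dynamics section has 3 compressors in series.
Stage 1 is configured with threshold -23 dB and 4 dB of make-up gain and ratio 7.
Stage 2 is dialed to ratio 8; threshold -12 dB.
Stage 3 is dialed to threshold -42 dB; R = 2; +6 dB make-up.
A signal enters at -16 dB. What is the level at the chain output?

-24 dB

Stage 1: -16 dB is 7 dB over -23 dB; at 7:1 that becomes 1 dB over, giving -22 dB; +4 dB make-up → -18 dB.
Stage 2: -18 dB is at or below the -12 dB threshold — no compression; output -18 dB.
Stage 3: overshoot 24 dB → 24/2 = 12 dB → -30 dB; +6 dB make-up → -24 dB.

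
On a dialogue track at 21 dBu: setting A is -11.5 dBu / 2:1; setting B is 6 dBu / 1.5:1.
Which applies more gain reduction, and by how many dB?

A, by 11.25 dB

A: GR = 32.5 − 32.5/2 = 16.25 dB.
B: GR = 15 − 15/1.5 = 5 dB.
Difference: 11.25 dB in favour of A.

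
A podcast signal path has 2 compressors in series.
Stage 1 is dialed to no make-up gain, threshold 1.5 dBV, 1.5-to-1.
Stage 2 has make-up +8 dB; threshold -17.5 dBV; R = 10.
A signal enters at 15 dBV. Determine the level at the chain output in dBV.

Stage 1: overshoot 13.5 dB → 13.5/1.5 = 9 dB → 10.5 dBV.
Stage 2: overshoot 28 dB → 28/10 = 2.8 dB → -14.7 dBV; +8 dB make-up → -6.7 dBV.

-6.7 dBV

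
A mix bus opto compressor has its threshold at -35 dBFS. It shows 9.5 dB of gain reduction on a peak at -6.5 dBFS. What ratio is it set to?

Input overshoot = -6.5 − (-35) = 28.5 dB.
Output overshoot = 28.5 − 9.5 = 19 dB.
Ratio = input overshoot / output overshoot = 28.5 / 19 = 1.5.

1.5:1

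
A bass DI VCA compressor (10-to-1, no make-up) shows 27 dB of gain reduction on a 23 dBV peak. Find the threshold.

-7 dBV

Input is 30 dB above T (since output overshoot × R = input overshoot: (-4 − T)·10 = 23 − T gives T = -7 dBV).
Check: -7 + (23 − (-7))/10 = -7 + 3 = -4 dBV. ✓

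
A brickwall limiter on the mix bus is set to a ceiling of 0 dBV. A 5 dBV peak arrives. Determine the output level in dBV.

A brickwall limiter is an ∞:1 compressor: any input above the ceiling is clamped to 0 dBV.

0 dBV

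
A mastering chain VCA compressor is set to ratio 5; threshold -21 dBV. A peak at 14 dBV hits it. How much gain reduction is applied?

28 dB

The signal is 35 dB above threshold.
At 5:1, output sits 35/5 = 7 dB above threshold.
Gain reduction = 35 − 7 = 28 dB.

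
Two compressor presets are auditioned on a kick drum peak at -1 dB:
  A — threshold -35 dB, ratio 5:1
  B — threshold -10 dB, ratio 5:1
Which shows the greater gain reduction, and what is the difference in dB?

A: GR = 34 − 34/5 = 27.2 dB.
B: GR = 9 − 9/5 = 7.2 dB.
A reduces 20 dB more.

A, by 20 dB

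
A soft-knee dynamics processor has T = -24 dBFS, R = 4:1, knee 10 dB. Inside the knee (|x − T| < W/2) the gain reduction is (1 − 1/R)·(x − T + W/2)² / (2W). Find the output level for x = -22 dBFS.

-23.8375 dBFS

x − T + W/2 = -22 − (-24) + 5 = 7.
GR = (1 − 1/4) × 7² / 20 = 0.75 × 49 / 20 = 1.8375 dB.
Output = -22 − 1.8375 = -23.8375 dBFS.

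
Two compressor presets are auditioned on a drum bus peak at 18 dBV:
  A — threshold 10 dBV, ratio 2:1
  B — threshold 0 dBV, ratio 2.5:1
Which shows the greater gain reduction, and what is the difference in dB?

B, by 6.8 dB

A: 8 dB over, compressed to 4 dB over, so 4 dB of GR.
B: 18 dB over, compressed to 7.2 dB over, so 10.8 dB of GR.
B reduces 6.8 dB more.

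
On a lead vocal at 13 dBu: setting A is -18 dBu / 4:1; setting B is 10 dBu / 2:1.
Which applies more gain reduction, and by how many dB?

A: 31 dB over, compressed to 7.75 dB over, so 23.25 dB of GR.
B: 3 dB over, compressed to 1.5 dB over, so 1.5 dB of GR.
A applies 21.75 dB more gain reduction.

A, by 21.75 dB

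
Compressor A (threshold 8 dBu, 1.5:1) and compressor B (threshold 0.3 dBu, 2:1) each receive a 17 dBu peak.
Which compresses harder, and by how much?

A: 9 dB over, compressed to 6 dB over, so 3 dB of GR.
B: 16.7 dB over, compressed to 8.35 dB over, so 8.35 dB of GR.
Difference: 5.35 dB in favour of B.

B, by 5.35 dB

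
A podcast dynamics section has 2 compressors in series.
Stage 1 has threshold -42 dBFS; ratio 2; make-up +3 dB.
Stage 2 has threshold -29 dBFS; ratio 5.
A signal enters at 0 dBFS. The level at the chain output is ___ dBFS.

Stage 1: overshoot 42 dB → 42/2 = 21 dB → -21 dBFS; +3 dB make-up → -18 dBFS.
Stage 2: 11 dB above -29 dBFS, reduced 5:1 to 2.2 dB above → -26.8 dBFS.

-26.8 dBFS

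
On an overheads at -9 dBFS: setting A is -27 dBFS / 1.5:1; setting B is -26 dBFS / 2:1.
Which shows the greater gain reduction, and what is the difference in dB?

A: 18 dB over, compressed to 12 dB over, so 6 dB of GR.
B: 17 dB over, compressed to 8.5 dB over, so 8.5 dB of GR.
Difference: 2.5 dB in favour of B.

B, by 2.5 dB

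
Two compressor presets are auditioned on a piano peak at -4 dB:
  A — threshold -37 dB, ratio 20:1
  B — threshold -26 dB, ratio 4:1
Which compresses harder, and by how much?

A, by 14.85 dB

A: overshoot 33 dB → output overshoot 1.65 dB → GR 31.35 dB.
B: overshoot 22 dB → output overshoot 5.5 dB → GR 16.5 dB.
A reduces 14.85 dB more.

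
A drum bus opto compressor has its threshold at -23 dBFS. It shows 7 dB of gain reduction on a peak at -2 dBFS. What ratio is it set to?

Input overshoot = -2 − (-23) = 21 dB.
Output overshoot = 21 − 7 = 14 dB.
Ratio = input overshoot / output overshoot = 21 / 14 = 1.5.

1.5:1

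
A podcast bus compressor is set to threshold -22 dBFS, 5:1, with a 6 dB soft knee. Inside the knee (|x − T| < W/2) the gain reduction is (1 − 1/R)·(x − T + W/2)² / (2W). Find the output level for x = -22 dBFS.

-22.6 dBFS

x − T + W/2 = -22 − (-22) + 3 = 3.
GR = (1 − 1/5) × 3² / 12 = 0.8 × 9 / 12 = 0.6 dB.
Output = -22 − 0.6 = -22.6 dBFS.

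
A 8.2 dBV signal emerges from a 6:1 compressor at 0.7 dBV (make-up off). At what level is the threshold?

Input is 9 dB above T (since output overshoot × R = input overshoot: (0.7 − T)·6 = 8.2 − T gives T = -0.8 dBV).
Check: -0.8 + (8.2 − (-0.8))/6 = -0.8 + 1.5 = 0.7 dBV. ✓

-0.8 dBV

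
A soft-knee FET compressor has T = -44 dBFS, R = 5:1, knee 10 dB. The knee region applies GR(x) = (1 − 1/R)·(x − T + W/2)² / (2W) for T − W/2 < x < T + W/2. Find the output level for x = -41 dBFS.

x − T + W/2 = -41 − (-44) + 5 = 8.
GR = (1 − 1/5) × 8² / 20 = 0.8 × 64 / 20 = 2.56 dB.
Output = -41 − 2.56 = -43.56 dBFS.

-43.56 dBFS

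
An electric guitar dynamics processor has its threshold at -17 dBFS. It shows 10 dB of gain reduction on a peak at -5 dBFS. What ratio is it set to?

Input overshoot = -5 − (-17) = 12 dB.
Output overshoot = 12 − 10 = 2 dB.
Ratio = input overshoot / output overshoot = 12 / 2 = 6.

6:1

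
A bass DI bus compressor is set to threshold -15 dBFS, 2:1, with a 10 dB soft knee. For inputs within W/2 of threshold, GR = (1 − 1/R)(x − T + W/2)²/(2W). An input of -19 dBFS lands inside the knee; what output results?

-19.025 dBFS

x − T + W/2 = -19 − (-15) + 5 = 1.
GR = (1 − 1/2) × 1² / 20 = 0.5 × 1 / 20 = 0.025 dB.
Output = -19 − 0.025 = -19.025 dBFS.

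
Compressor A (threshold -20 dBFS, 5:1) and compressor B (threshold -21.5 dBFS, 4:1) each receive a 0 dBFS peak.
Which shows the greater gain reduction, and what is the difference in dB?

B, by 0.125 dB

A: 20 dB over, compressed to 4 dB over, so 16 dB of GR.
B: 21.5 dB over, compressed to 5.375 dB over, so 16.125 dB of GR.
B applies 0.125 dB more gain reduction.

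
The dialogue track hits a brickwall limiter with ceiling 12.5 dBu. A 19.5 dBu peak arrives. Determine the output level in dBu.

12.5 dBu

The limiter clamps the peak to its 12.5 dBu ceiling.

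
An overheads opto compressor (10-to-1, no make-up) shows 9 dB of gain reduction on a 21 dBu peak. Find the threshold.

Let T be the threshold. Output overshoot = (input overshoot)/R, so 12 − T = (21 − T)/10.
10·(12 − T) = 21 − T → 9·T = 120 − 21 = 99.
T = 99/9 = 11 dBu.

11 dBu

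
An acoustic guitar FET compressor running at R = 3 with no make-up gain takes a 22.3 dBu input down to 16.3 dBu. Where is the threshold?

Gain reduction = 22.3 − 16.3 = 6 dB; output overshoot = GR / (R − 1) = 6 / 2 = 3 dB.
Threshold = output − output overshoot = 16.3 − 3 = 13.3 dBu.

13.3 dBu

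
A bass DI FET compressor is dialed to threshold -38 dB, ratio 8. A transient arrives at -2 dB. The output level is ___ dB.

-33.5 dB

-2 dB sits 36 dB over threshold.
8:1 compression reduces that to 36/8 = 4.5 dB over.
That puts the output at -33.5 dB.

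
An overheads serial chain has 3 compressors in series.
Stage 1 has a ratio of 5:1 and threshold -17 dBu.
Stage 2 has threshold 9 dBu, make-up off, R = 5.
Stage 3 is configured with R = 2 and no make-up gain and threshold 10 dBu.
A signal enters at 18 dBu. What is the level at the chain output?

Stage 1: overshoot 35 dB → 35/5 = 7 dB → -10 dBu.
Stage 2: below threshold (-10 ≤ 9); passes unchanged; output -10 dBu.
Stage 3: -10 dBu is at or below the 10 dBu threshold — no compression; output -10 dBu.

-10 dBu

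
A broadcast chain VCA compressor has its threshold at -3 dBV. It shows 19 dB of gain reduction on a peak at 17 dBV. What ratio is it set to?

Input overshoot = 17 − (-3) = 20 dB.
Output overshoot = 20 − 19 = 1 dB.
Ratio = input overshoot / output overshoot = 20 / 1 = 20.

20:1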